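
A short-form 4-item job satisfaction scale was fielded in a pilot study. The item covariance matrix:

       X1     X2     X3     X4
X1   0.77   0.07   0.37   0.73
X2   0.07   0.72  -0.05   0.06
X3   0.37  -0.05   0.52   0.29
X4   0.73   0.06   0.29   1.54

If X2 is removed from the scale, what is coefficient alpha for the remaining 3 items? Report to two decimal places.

coefficient alpha = 0.74

Remaining items: X1, X3, X4 (k = 3).
sum of item variances = 0.77 + 0.52 + 1.54 = 2.83
σ²_total = 2.83 + 2 × 1.39 = 5.61
α (item deleted) = (3/2)·(1 − 2.83/5.61) = 0.74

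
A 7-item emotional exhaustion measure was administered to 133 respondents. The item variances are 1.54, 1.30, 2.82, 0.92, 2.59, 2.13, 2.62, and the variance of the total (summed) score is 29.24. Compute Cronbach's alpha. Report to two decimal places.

α = 0.61

sum of item variances = 1.54 + 1.30 + 2.82 + 0.92 + 2.59 + 2.13 + 2.62 = 13.92
α = (k/(k−1))·(1 − sum of item variances/Var(T)) = (7/6)·(1 − 13.92/29.24) = 0.61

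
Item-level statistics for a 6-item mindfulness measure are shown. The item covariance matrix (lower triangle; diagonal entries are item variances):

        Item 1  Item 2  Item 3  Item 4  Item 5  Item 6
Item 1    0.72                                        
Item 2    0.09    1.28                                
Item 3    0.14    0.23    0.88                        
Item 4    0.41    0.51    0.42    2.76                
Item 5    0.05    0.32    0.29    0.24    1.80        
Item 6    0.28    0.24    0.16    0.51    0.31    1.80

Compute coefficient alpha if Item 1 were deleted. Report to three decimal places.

Remaining items: Item 2, Item 3, Item 4, Item 5, Item 6 (k = 5).
ΣVar(i) = 1.28 + 0.88 + 2.76 + 1.80 + 1.80 = 8.52
σ²_total = 8.52 + 2 × 3.23 = 14.98
α (item deleted) = (5/4)·(1 − 8.52/14.98) = 0.539

coefficient alpha = 0.539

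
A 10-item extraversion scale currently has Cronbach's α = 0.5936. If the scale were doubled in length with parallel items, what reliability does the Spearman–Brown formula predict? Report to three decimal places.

predicted reliability = 0.745

Length factor m = 2
α' = m·α / (1 + (m−1)·α)
   = 2 × 0.5936 / (1 + (2 − 1) × 0.5936)
   = 1.1872 / 1.5936 = 0.745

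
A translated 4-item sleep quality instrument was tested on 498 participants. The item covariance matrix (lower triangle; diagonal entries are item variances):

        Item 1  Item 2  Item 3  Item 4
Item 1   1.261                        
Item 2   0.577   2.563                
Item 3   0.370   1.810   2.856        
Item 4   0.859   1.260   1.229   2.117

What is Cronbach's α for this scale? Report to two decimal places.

α = 0.77

Σσᵢ² = 1.261 + 2.563 + 2.856 + 2.117 = 8.797
Sum of the distinct covariances = 6.105
total variance = 8.797 + 2 × 6.105 = 21.007
α = (k/(k−1))·(1 − Σσᵢ²/total variance) = (4/3)·(1 − 8.797/21.007) = 0.77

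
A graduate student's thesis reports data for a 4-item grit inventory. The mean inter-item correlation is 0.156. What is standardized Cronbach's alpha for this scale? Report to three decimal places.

Standardized α = k·r̄ / (1 + (k−1)·r̄) = 4 × 0.156 / (1 + 3 × 0.156)
  = 0.6240 / 1.4680 = 0.425

α = 0.425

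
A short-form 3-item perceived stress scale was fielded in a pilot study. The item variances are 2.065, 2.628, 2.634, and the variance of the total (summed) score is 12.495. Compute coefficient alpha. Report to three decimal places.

Σσ²ᵢ = 2.065 + 2.628 + 2.634 = 7.327
α = (k/(k−1))·(1 − Σσ²ᵢ/Var(T)) = (3/2)·(1 − 7.327/12.495) = 0.620

coefficient alpha = 0.620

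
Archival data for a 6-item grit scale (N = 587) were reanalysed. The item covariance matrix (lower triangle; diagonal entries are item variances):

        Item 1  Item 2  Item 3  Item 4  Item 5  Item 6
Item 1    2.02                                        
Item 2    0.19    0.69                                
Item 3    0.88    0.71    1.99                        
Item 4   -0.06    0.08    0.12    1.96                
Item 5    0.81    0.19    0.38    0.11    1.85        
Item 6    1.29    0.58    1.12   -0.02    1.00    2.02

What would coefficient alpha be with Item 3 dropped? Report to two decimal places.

α = 0.62

Remaining items: Item 1, Item 2, Item 4, Item 5, Item 6 (k = 5).
Σσ²ᵢ = 2.02 + 0.69 + 1.96 + 1.85 + 2.02 = 8.54
σ²_T = 8.54 + 2 × 4.17 = 16.88
α (item deleted) = (5/4)·(1 − 8.54/16.88) = 0.62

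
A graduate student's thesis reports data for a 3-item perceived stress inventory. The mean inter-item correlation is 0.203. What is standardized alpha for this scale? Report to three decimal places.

Standardized α = k·r̄ / (1 + (k−1)·r̄) = 3 × 0.203 / (1 + 2 × 0.203)
  = 0.6090 / 1.4060 = 0.433

α = 0.433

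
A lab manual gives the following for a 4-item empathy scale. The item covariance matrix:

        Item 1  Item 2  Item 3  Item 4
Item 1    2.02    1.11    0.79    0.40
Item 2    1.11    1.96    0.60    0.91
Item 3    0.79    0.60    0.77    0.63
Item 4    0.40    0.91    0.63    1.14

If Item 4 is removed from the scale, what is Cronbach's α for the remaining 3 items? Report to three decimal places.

Cronbach's α = 0.769

Remaining items: Item 1, Item 2, Item 3 (k = 3).
ΣVar(i) = 2.02 + 1.96 + 0.77 = 4.75
Var(T) = 4.75 + 2 × 2.50 = 9.75
α (item deleted) = (3/2)·(1 − 4.75/9.75) = 0.769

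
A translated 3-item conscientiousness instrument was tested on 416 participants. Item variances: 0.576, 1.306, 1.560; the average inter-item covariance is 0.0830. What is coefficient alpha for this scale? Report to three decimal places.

α = 0.190

ΣVar(i) = 0.576 + 1.306 + 1.560 = 3.442
Sum of the 3 distinct covariances = 3 × 0.0830 = 0.2490
σ²_total = ΣVar(i) + 2·Σcov = 3.442 + 2 × 0.2490 = 3.9400
α = (3/2)·(1 − 3.442/3.9400) = 0.190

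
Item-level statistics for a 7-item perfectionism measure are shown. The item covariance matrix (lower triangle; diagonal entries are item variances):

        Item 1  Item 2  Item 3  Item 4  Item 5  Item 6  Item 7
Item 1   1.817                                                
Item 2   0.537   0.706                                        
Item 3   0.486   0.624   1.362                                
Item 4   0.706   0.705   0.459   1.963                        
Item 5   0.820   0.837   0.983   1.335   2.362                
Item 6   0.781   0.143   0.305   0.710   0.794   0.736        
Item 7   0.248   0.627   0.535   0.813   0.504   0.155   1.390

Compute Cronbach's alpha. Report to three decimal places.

Σσᵢ² = 1.817 + 0.706 + 1.362 + 1.963 + 2.362 + 0.736 + 1.390 = 10.336
Sum of off-diagonal covariances = 13.107
σ²_T = 10.336 + 2 × 13.107 = 36.550
α = (k/(k−1))·(1 − Σσᵢ²/σ²_T) = (7/6)·(1 − 10.336/36.550) = 0.837

Cronbach's alpha = 0.837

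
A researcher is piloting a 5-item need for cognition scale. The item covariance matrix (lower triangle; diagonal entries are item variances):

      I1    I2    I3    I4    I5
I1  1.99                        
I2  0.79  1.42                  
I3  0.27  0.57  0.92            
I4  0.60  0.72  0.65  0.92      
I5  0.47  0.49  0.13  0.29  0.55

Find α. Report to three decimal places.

α = 0.790

Σσ²ᵢ = 1.99 + 1.42 + 0.92 + 0.92 + 0.55 = 5.80
Sum of the distinct covariances = 4.98
σ²_T = 5.80 + 2 × 4.98 = 15.76
α = (k/(k−1))·(1 − Σσ²ᵢ/σ²_T) = (5/4)·(1 − 5.80/15.76) = 0.790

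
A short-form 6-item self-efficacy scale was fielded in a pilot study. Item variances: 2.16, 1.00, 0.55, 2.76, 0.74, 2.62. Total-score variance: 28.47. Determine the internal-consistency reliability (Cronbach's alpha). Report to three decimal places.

Cronbach's alpha = 0.786

ΣVar(i) = 2.16 + 1.00 + 0.55 + 2.76 + 0.74 + 2.62 = 9.83
α = (k/(k−1))·(1 − ΣVar(i)/σ²_T) = (6/5)·(1 − 9.83/28.47) = 0.786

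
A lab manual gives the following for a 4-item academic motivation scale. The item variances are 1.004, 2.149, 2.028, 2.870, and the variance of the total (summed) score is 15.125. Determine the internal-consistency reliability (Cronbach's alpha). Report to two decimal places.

Σσᵢ² = 1.004 + 2.149 + 2.028 + 2.870 = 8.051
α = (k/(k−1))·(1 − Σσᵢ²/σ²_T) = (4/3)·(1 − 8.051/15.125) = 0.62

α = 0.62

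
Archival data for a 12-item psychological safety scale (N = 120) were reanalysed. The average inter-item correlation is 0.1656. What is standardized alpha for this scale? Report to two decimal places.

α = 0.70

Standardized α = k·r̄ / (1 + (k−1)·r̄) = 12 × 0.1656 / (1 + 11 × 0.1656)
  = 1.9872 / 2.8216 = 0.70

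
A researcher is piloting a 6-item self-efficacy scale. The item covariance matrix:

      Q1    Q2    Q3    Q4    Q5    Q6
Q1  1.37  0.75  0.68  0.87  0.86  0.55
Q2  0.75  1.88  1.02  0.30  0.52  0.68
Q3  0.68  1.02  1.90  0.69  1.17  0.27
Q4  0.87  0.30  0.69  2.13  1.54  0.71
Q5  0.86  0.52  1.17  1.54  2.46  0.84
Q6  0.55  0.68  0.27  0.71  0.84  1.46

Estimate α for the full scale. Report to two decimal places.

α = 0.81

sum of item variances = 1.37 + 1.88 + 1.90 + 2.13 + 2.46 + 1.46 = 11.20
Sum of off-diagonal covariances = 11.45
σ²_total = 11.20 + 2 × 11.45 = 34.10
α = (k/(k−1))·(1 − sum of item variances/σ²_total) = (6/5)·(1 − 11.20/34.10) = 0.81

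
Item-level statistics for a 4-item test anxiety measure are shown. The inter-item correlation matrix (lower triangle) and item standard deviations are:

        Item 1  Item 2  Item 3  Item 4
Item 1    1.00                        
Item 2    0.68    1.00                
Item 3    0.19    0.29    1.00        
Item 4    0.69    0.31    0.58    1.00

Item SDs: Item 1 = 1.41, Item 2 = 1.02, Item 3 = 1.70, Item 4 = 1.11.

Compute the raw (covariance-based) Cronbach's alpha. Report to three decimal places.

Cronbach's alpha = 0.740

Σσ²ᵢ = 1.41² + 1.02² + 1.70² + 1.11² = 7.1506
Covariances σ_ij = r_ij · s_i · s_j:
  σ(Item 1,Item 2) = 0.68 × 1.41 × 1.02 = 0.9780
  σ(Item 1,Item 3) = 0.19 × 1.41 × 1.70 = 0.4554
  σ(Item 1,Item 4) = 0.69 × 1.41 × 1.11 = 1.0799
  σ(Item 2,Item 3) = 0.29 × 1.02 × 1.70 = 0.5029
  σ(Item 2,Item 4) = 0.31 × 1.02 × 1.11 = 0.3510
  σ(Item 3,Item 4) = 0.58 × 1.70 × 1.11 = 1.0945
σ²_T = Σσ²ᵢ + 2·Σσ_ij = 7.1506 + 2 × 4.4617 = 16.0740
α = (4/3)·(1 − 7.1506/16.0740) = 0.740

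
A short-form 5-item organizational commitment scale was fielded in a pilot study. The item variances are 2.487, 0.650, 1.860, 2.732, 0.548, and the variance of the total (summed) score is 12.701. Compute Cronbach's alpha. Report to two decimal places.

α = 0.44

ΣVar(i) = 2.487 + 0.650 + 1.860 + 2.732 + 0.548 = 8.277
α = (k/(k−1))·(1 − ΣVar(i)/Var(T)) = (5/4)·(1 − 8.277/12.701) = 0.44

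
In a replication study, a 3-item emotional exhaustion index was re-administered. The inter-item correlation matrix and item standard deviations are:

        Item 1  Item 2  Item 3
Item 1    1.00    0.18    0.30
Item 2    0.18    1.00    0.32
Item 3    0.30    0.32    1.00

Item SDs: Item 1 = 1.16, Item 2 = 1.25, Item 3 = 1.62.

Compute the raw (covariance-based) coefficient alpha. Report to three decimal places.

Σσ²ᵢ = 1.16² + 1.25² + 1.62² = 5.5325
Covariances σ_ij = r_ij · s_i · s_j:
  σ(Item 1,Item 2) = 0.18 × 1.16 × 1.25 = 0.2610
  σ(Item 1,Item 3) = 0.30 × 1.16 × 1.62 = 0.5638
  σ(Item 2,Item 3) = 0.32 × 1.25 × 1.62 = 0.6480
σ²_T = Σσ²ᵢ + 2·Σσ_ij = 5.5325 + 2 × 1.4728 = 8.4781
α = (3/2)·(1 − 5.5325/8.4781) = 0.521

α = 0.521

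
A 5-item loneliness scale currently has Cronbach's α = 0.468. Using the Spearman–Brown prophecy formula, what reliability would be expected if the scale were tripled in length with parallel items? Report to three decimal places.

Length factor m = 3
α' = m·α / (1 + (m−1)·α)
   = 3 × 0.468 / (1 + (3 − 1) × 0.468)
   = 1.4040 / 1.9360 = 0.725

predicted reliability = 0.725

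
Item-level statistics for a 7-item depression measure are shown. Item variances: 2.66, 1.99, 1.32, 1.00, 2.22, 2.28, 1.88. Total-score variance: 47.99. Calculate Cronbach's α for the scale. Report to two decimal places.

sum of item variances = 2.66 + 1.99 + 1.32 + 1.00 + 2.22 + 2.28 + 1.88 = 13.35
α = (k/(k−1))·(1 − sum of item variances/Var(T)) = (7/6)·(1 − 13.35/47.99) = 0.84

Cronbach's α = 0.84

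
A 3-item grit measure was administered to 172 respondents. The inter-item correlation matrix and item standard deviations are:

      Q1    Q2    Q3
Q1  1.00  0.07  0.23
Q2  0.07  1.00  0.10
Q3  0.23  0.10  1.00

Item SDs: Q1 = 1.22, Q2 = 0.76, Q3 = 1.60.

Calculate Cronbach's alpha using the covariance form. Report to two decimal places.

Σσ²ᵢ = 1.22² + 0.76² + 1.60² = 4.6260
Covariances σ_ij = r_ij · s_i · s_j:
  σ(Q1,Q2) = 0.07 × 1.22 × 0.76 = 0.0649
  σ(Q1,Q3) = 0.23 × 1.22 × 1.60 = 0.4490
  σ(Q2,Q3) = 0.10 × 0.76 × 1.60 = 0.1216
σ²_T = Σσ²ᵢ + 2·Σσ_ij = 4.6260 + 2 × 0.6355 = 5.8970
α = (3/2)·(1 − 4.6260/5.8970) = 0.32

α = 0.32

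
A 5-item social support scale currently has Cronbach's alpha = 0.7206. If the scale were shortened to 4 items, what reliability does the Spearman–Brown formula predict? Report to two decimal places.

Length factor m = 4/5 = 0.8000
α' = m·α / (1 − (1−m)·α)
   = 4/5 × 0.7206 / (1 − (1 − 4/5) × 0.7206)
   = 0.5765 / 0.8559 = 0.67

predicted reliability = 0.67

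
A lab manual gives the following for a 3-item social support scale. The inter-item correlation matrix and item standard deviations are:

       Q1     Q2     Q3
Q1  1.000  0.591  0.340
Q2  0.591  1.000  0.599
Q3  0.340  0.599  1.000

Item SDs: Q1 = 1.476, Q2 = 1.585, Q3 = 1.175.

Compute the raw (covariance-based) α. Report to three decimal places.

α = 0.756

Σσ²ᵢ = 1.476² + 1.585² + 1.175² = 6.0714
Covariances σ_ij = r_ij · s_i · s_j:
  σ(Q1,Q2) = 0.591 × 1.476 × 1.585 = 1.3826
  σ(Q1,Q3) = 0.340 × 1.476 × 1.175 = 0.5897
  σ(Q2,Q3) = 0.599 × 1.585 × 1.175 = 1.1156
σ²_T = Σσ²ᵢ + 2·Σσ_ij = 6.0714 + 2 × 3.0879 = 12.2472
α = (3/2)·(1 − 6.0714/12.2472) = 0.756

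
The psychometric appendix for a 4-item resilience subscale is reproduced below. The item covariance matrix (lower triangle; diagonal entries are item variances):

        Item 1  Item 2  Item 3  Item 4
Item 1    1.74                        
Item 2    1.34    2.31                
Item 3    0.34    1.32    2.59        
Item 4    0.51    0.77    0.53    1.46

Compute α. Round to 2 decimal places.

α = 0.72

Σσ²ᵢ = 1.74 + 2.31 + 2.59 + 1.46 = 8.10
Sum of off-diagonal covariances = 4.81
Var(T) = 8.10 + 2 × 4.81 = 17.72
α = (k/(k−1))·(1 − Σσ²ᵢ/Var(T)) = (4/3)·(1 − 8.10/17.72) = 0.72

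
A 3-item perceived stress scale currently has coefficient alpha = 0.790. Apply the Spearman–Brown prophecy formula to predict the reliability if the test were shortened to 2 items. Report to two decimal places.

Length factor m = 2/3 = 0.6667
α' = m·α / (1 − (1−m)·α)
   = 2/3 × 0.790 / (1 − (1 − 2/3) × 0.790)
   = 0.5267 / 0.7367 = 0.71

predicted reliability = 0.71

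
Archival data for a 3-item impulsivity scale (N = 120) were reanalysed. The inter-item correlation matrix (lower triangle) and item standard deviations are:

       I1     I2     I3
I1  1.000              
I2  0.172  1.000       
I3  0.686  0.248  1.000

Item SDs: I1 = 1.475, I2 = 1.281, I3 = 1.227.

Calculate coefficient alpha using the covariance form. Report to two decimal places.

Σσ²ᵢ = 1.475² + 1.281² + 1.227² = 5.3221
Covariances σ_ij = r_ij · s_i · s_j:
  σ(I1,I2) = 0.172 × 1.475 × 1.281 = 0.3250
  σ(I1,I3) = 0.686 × 1.475 × 1.227 = 1.2415
  σ(I2,I3) = 0.248 × 1.281 × 1.227 = 0.3898
σ²_T = Σσ²ᵢ + 2·Σσ_ij = 5.3221 + 2 × 1.9563 = 9.2347
α = (3/2)·(1 − 5.3221/9.2347) = 0.64

α = 0.64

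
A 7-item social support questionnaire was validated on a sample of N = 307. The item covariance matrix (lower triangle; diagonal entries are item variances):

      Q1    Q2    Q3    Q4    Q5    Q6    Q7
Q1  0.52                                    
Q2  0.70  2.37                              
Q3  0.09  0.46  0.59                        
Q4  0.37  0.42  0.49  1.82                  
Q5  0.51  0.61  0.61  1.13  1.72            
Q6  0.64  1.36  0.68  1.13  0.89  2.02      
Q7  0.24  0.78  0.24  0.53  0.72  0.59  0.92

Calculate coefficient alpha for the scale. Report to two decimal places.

Σσ²ᵢ = 0.52 + 2.37 + 0.59 + 1.82 + 1.72 + 2.02 + 0.92 = 9.96
Σ_{i<j} σ_ij = 13.19
Var(T) = 9.96 + 2 × 13.19 = 36.34
α = (k/(k−1))·(1 − Σσ²ᵢ/Var(T)) = (7/6)·(1 − 9.96/36.34) = 0.85

coefficient alpha = 0.85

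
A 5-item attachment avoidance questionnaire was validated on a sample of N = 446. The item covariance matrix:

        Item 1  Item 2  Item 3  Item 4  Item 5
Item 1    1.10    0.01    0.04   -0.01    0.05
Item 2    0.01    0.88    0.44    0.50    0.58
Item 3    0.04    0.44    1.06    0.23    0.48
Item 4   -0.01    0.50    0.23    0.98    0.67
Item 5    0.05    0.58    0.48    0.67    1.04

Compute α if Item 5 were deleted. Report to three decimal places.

α = 0.501

Remaining items: Item 1, Item 2, Item 3, Item 4 (k = 4).
sum of item variances = 1.10 + 0.88 + 1.06 + 0.98 = 4.02
Var(T) = 4.02 + 2 × 1.21 = 6.44
α (item deleted) = (4/3)·(1 − 4.02/6.44) = 0.501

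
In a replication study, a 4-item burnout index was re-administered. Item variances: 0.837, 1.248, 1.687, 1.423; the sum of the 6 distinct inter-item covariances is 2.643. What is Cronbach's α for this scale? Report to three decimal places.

Σσᵢ² = 0.837 + 1.248 + 1.687 + 1.423 = 5.195
Sum of distinct covariances = 2.643
total variance = Σσᵢ² + 2·Σcov = 5.195 + 2 × 2.643 = 10.481
α = (4/3)·(1 − 5.195/10.481) = 0.672

Cronbach's α = 0.672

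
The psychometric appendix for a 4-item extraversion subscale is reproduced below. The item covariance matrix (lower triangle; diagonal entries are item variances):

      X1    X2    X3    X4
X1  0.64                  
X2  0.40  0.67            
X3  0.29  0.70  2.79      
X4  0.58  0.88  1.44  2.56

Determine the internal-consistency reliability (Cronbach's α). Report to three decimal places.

Σσᵢ² = 0.64 + 0.67 + 2.79 + 2.56 = 6.66
Σ_{i<j} σ_ij = 4.29
σ²_total = 6.66 + 2 × 4.29 = 15.24
α = (k/(k−1))·(1 − Σσᵢ²/σ²_total) = (4/3)·(1 − 6.66/15.24) = 0.751

α = 0.751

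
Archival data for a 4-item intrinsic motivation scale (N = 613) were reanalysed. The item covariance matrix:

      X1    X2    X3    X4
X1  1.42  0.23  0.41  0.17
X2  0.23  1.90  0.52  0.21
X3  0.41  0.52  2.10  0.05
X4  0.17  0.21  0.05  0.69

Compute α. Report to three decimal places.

sum of item variances = 1.42 + 1.90 + 2.10 + 0.69 = 6.11
Σ_{i<j} σ_ij = 1.59
Var(T) = 6.11 + 2 × 1.59 = 9.29
α = (k/(k−1))·(1 − sum of item variances/Var(T)) = (4/3)·(1 − 6.11/9.29) = 0.456

α = 0.456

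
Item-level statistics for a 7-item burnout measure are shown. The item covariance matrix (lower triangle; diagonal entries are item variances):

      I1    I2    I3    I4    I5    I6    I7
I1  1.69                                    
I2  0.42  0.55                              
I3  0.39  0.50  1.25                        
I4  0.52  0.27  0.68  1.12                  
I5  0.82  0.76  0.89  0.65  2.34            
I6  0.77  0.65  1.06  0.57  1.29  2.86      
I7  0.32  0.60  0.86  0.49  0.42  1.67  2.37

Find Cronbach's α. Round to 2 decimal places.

sum of item variances = 1.69 + 0.55 + 1.25 + 1.12 + 2.34 + 2.86 + 2.37 = 12.18
Sum of off-diagonal covariances = 14.60
σ²_T = 12.18 + 2 × 14.60 = 41.38
α = (k/(k−1))·(1 − sum of item variances/σ²_T) = (7/6)·(1 − 12.18/41.38) = 0.82

Cronbach's α = 0.82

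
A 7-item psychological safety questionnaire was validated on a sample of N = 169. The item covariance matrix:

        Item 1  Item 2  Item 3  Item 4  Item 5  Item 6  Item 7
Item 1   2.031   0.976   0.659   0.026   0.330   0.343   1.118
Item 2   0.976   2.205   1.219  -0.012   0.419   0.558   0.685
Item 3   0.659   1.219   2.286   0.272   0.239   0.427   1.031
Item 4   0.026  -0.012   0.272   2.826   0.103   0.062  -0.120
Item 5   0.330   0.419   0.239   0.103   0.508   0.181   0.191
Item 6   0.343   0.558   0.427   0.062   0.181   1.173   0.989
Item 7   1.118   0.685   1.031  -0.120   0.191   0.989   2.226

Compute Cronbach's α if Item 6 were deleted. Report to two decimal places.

Cronbach's α = 0.65

Remaining items: Item 1, Item 2, Item 3, Item 4, Item 5, Item 7 (k = 6).
sum of item variances = 2.031 + 2.205 + 2.286 + 2.826 + 0.508 + 2.226 = 12.082
total variance = 12.082 + 2 × 7.136 = 26.354
α (item deleted) = (6/5)·(1 − 12.082/26.354) = 0.65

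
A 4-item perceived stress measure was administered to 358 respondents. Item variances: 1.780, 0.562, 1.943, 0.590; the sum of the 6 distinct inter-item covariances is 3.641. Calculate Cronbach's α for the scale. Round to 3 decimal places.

Σσ²ᵢ = 1.780 + 0.562 + 1.943 + 0.590 = 4.875
Sum of distinct covariances = 3.641
σ²_total = Σσ²ᵢ + 2·Σcov = 4.875 + 2 × 3.641 = 12.157
α = (4/3)·(1 − 4.875/12.157) = 0.799

α = 0.799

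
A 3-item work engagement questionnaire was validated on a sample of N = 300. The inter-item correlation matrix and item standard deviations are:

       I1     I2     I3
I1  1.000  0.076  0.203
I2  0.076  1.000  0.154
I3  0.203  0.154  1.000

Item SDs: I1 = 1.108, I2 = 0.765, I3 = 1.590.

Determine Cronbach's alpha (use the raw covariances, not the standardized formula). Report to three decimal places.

Σσ²ᵢ = 1.108² + 0.765² + 1.590² = 4.3410
Covariances σ_ij = r_ij · s_i · s_j:
  σ(I1,I2) = 0.076 × 1.108 × 0.765 = 0.0644
  σ(I1,I3) = 0.203 × 1.108 × 1.590 = 0.3576
  σ(I2,I3) = 0.154 × 0.765 × 1.590 = 0.1873
σ²_T = Σσ²ᵢ + 2·Σσ_ij = 4.3410 + 2 × 0.6093 = 5.5596
α = (3/2)·(1 − 4.3410/5.5596) = 0.329

α = 0.329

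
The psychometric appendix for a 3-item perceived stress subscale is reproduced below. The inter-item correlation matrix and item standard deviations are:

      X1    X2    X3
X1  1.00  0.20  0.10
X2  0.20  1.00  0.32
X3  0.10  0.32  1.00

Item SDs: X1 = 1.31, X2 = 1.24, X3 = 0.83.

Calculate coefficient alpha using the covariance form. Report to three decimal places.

Σσ²ᵢ = 1.31² + 1.24² + 0.83² = 3.9426
Covariances σ_ij = r_ij · s_i · s_j:
  σ(X1,X2) = 0.20 × 1.31 × 1.24 = 0.3249
  σ(X1,X3) = 0.10 × 1.31 × 0.83 = 0.1087
  σ(X2,X3) = 0.32 × 1.24 × 0.83 = 0.3293
σ²_T = Σσ²ᵢ + 2·Σσ_ij = 3.9426 + 2 × 0.7629 = 5.4684
α = (3/2)·(1 − 3.9426/5.4684) = 0.419

coefficient alpha = 0.419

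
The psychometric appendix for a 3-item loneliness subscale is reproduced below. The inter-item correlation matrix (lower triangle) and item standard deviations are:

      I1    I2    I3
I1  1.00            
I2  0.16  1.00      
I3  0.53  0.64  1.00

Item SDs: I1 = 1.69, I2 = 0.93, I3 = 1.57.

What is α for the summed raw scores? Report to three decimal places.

Σσ²ᵢ = 1.69² + 0.93² + 1.57² = 6.1859
Covariances σ_ij = r_ij · s_i · s_j:
  σ(I1,I2) = 0.16 × 1.69 × 0.93 = 0.2515
  σ(I1,I3) = 0.53 × 1.69 × 1.57 = 1.4062
  σ(I2,I3) = 0.64 × 0.93 × 1.57 = 0.9345
σ²_T = Σσ²ᵢ + 2·Σσ_ij = 6.1859 + 2 × 2.5922 = 11.3703
α = (3/2)·(1 − 6.1859/11.3703) = 0.684

α = 0.684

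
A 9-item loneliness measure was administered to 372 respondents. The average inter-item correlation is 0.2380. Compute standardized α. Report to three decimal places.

Standardized α = k·r̄ / (1 + (k−1)·r̄) = 9 × 0.2380 / (1 + 8 × 0.2380)
  = 2.1420 / 2.9040 = 0.738

standardized α = 0.738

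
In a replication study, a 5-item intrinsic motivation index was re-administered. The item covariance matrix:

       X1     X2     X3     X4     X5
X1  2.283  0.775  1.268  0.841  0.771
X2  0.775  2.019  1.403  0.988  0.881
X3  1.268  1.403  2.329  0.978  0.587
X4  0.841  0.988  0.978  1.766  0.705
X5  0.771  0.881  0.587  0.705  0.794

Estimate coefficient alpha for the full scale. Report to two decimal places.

α = 0.83

sum of item variances = 2.283 + 2.019 + 2.329 + 1.766 + 0.794 = 9.191
Sum of the distinct covariances = 9.197
total variance = 9.191 + 2 × 9.197 = 27.585
α = (k/(k−1))·(1 − sum of item variances/total variance) = (5/4)·(1 − 9.191/27.585) = 0.83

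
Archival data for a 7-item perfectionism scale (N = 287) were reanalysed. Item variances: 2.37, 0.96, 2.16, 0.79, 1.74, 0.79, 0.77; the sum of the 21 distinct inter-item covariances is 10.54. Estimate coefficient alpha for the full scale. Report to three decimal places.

Σσᵢ² = 2.37 + 0.96 + 2.16 + 0.79 + 1.74 + 0.79 + 0.77 = 9.58
Sum of distinct covariances = 10.54
σ²_T = Σσᵢ² + 2·Σcov = 9.58 + 2 × 10.54 = 30.66
α = (7/6)·(1 − 9.58/30.66) = 0.802

coefficient alpha = 0.802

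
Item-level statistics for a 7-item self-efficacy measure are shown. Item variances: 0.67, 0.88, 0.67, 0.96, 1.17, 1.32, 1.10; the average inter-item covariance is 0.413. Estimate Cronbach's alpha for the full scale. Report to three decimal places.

α = 0.839

sum of item variances = 0.67 + 0.88 + 0.67 + 0.96 + 1.17 + 1.32 + 1.10 = 6.77
Sum of the 21 distinct covariances = 21 × 0.413 = 8.673
total variance = sum of item variances + 2·Σcov = 6.77 + 2 × 8.673 = 24.116
α = (7/6)·(1 − 6.77/24.116) = 0.839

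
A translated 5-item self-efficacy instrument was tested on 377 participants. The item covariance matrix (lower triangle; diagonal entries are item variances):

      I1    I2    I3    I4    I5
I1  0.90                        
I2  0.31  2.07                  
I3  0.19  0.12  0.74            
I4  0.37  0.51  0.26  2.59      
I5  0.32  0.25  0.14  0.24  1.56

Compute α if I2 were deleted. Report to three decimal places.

α = 0.459

Remaining items: I1, I3, I4, I5 (k = 4).
Σσᵢ² = 0.90 + 0.74 + 2.59 + 1.56 = 5.79
σ²_total = 5.79 + 2 × 1.52 = 8.83
α (item deleted) = (4/3)·(1 − 5.79/8.83) = 0.459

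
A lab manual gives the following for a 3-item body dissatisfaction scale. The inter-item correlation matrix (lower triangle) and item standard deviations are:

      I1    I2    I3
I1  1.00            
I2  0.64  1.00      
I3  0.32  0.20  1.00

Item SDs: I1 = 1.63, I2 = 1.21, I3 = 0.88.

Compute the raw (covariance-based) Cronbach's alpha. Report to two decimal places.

Cronbach's alpha = 0.66

Σσ²ᵢ = 1.63² + 1.21² + 0.88² = 4.8954
Covariances σ_ij = r_ij · s_i · s_j:
  σ(I1,I2) = 0.64 × 1.63 × 1.21 = 1.2623
  σ(I1,I3) = 0.32 × 1.63 × 0.88 = 0.4590
  σ(I2,I3) = 0.20 × 1.21 × 0.88 = 0.2130
σ²_T = Σσ²ᵢ + 2·Σσ_ij = 4.8954 + 2 × 1.9343 = 8.7640
α = (3/2)·(1 − 4.8954/8.7640) = 0.66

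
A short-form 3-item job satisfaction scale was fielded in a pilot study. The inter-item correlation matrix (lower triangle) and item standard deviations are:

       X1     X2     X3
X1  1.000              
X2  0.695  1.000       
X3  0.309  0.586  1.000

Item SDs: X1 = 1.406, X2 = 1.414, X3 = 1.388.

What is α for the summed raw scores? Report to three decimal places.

α = 0.773

Σσ²ᵢ = 1.406² + 1.414² + 1.388² = 5.9028
Covariances σ_ij = r_ij · s_i · s_j:
  σ(X1,X2) = 0.695 × 1.406 × 1.414 = 1.3817
  σ(X1,X3) = 0.309 × 1.406 × 1.388 = 0.6030
  σ(X2,X3) = 0.586 × 1.414 × 1.388 = 1.1501
σ²_T = Σσ²ᵢ + 2·Σσ_ij = 5.9028 + 2 × 3.1348 = 12.1724
α = (3/2)·(1 − 5.9028/12.1724) = 0.773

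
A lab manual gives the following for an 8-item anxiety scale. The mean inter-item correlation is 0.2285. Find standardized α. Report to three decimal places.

standardized α = 0.703

Standardized α = k·r̄ / (1 + (k−1)·r̄) = 8 × 0.2285 / (1 + 7 × 0.2285)
  = 1.8280 / 2.5995 = 0.703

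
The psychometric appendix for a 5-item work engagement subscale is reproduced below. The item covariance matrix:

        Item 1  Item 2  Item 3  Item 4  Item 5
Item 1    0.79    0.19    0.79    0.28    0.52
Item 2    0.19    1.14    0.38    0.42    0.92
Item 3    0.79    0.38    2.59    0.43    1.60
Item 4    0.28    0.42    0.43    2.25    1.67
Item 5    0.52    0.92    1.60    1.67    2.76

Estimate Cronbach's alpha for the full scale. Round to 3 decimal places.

α = 0.752

ΣVar(i) = 0.79 + 1.14 + 2.59 + 2.25 + 2.76 = 9.53
Σ_{i<j} σ_ij = 7.20
Var(T) = 9.53 + 2 × 7.20 = 23.93
α = (k/(k−1))·(1 − ΣVar(i)/Var(T)) = (5/4)·(1 − 9.53/23.93) = 0.752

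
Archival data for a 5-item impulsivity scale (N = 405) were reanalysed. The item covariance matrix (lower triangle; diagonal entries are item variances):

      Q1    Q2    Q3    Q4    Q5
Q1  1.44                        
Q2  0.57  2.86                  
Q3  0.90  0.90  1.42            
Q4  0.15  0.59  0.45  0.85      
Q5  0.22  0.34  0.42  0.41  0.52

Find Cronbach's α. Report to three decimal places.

α = 0.728

Σσ²ᵢ = 1.44 + 2.86 + 1.42 + 0.85 + 0.52 = 7.09
Sum of off-diagonal covariances = 4.95
σ²_T = 7.09 + 2 × 4.95 = 16.99
α = (k/(k−1))·(1 − Σσ²ᵢ/σ²_T) = (5/4)·(1 − 7.09/16.99) = 0.728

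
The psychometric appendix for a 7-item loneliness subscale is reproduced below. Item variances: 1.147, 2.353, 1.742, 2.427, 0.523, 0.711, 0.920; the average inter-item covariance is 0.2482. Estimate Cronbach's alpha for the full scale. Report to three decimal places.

Σσ²ᵢ = 1.147 + 2.353 + 1.742 + 2.427 + 0.523 + 0.711 + 0.920 = 9.823
Sum of the 21 distinct covariances = 21 × 0.2482 = 5.2122
Var(T) = Σσ²ᵢ + 2·Σcov = 9.823 + 2 × 5.2122 = 20.2474
α = (7/6)·(1 − 9.823/20.2474) = 0.601

α = 0.601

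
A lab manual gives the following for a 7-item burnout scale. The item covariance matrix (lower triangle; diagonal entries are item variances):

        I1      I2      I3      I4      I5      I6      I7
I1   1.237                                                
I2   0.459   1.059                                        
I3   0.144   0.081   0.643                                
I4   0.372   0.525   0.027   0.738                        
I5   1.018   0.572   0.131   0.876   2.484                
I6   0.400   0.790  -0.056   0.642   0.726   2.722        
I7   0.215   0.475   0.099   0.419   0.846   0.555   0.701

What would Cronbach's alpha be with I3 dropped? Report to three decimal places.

Remaining items: I1, I2, I4, I5, I6, I7 (k = 6).
sum of item variances = 1.237 + 1.059 + 0.738 + 2.484 + 2.722 + 0.701 = 8.941
σ²_total = 8.941 + 2 × 8.890 = 26.721
α (item deleted) = (6/5)·(1 − 8.941/26.721) = 0.798

Cronbach's alpha = 0.798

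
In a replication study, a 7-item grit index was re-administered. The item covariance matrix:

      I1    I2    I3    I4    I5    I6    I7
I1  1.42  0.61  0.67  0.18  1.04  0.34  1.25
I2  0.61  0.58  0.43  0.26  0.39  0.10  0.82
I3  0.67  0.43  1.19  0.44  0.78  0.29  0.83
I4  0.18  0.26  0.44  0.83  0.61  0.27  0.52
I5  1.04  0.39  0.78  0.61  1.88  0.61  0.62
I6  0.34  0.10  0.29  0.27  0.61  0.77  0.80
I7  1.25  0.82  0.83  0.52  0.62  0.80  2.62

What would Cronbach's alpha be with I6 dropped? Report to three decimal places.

Cronbach's alpha = 0.827

Remaining items: I1, I2, I3, I4, I5, I7 (k = 6).
sum of item variances = 1.42 + 0.58 + 1.19 + 0.83 + 1.88 + 2.62 = 8.52
total variance = 8.52 + 2 × 9.45 = 27.42
α (item deleted) = (6/5)·(1 − 8.52/27.42) = 0.827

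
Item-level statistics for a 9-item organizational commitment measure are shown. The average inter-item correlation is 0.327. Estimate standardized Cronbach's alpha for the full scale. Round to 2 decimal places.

standardized Cronbach's alpha = 0.81

Standardized α = k·r̄ / (1 + (k−1)·r̄) = 9 × 0.327 / (1 + 8 × 0.327)
  = 2.9430 / 3.6160 = 0.81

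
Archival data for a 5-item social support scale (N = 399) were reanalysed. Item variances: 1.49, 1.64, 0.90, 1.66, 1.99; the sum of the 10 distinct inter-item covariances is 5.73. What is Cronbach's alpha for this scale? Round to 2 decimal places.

Cronbach's alpha = 0.75

Σσᵢ² = 1.49 + 1.64 + 0.90 + 1.66 + 1.99 = 7.68
Sum of distinct covariances = 5.73
total variance = Σσᵢ² + 2·Σcov = 7.68 + 2 × 5.73 = 19.14
α = (5/4)·(1 − 7.68/19.14) = 0.75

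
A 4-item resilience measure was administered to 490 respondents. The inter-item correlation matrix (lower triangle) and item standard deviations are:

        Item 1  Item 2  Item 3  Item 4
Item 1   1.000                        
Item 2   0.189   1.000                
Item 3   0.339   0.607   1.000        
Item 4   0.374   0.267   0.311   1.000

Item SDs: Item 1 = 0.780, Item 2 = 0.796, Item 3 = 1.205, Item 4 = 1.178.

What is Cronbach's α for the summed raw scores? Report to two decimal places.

Σσ²ᵢ = 0.780² + 0.796² + 1.205² + 1.178² = 4.0817
Covariances σ_ij = r_ij · s_i · s_j:
  σ(Item 1,Item 2) = 0.189 × 0.780 × 0.796 = 0.1173
  σ(Item 1,Item 3) = 0.339 × 0.780 × 1.205 = 0.3186
  σ(Item 1,Item 4) = 0.374 × 0.780 × 1.178 = 0.3436
  σ(Item 2,Item 3) = 0.607 × 0.796 × 1.205 = 0.5822
  σ(Item 2,Item 4) = 0.267 × 0.796 × 1.178 = 0.2504
  σ(Item 3,Item 4) = 0.311 × 1.205 × 1.178 = 0.4415
σ²_T = Σσ²ᵢ + 2·Σσ_ij = 4.0817 + 2 × 2.0536 = 8.1889
α = (4/3)·(1 − 4.0817/8.1889) = 0.67

Cronbach's α = 0.67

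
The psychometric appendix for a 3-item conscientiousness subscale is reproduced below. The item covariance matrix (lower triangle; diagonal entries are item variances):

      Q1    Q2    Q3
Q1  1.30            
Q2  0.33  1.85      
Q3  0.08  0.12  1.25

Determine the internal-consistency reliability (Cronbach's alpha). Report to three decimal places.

Cronbach's alpha = 0.291

sum of item variances = 1.30 + 1.85 + 1.25 = 4.40
Sum of the distinct covariances = 0.53
total variance = 4.40 + 2 × 0.53 = 5.46
α = (k/(k−1))·(1 − sum of item variances/total variance) = (3/2)·(1 − 4.40/5.46) = 0.291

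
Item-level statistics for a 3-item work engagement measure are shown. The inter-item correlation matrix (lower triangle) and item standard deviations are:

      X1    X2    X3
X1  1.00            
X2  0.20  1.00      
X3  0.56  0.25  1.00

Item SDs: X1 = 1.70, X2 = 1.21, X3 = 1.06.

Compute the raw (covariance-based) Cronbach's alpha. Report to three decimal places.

α = 0.583

Σσ²ᵢ = 1.70² + 1.21² + 1.06² = 5.4777
Covariances σ_ij = r_ij · s_i · s_j:
  σ(X1,X2) = 0.20 × 1.70 × 1.21 = 0.4114
  σ(X1,X3) = 0.56 × 1.70 × 1.06 = 1.0091
  σ(X2,X3) = 0.25 × 1.21 × 1.06 = 0.3206
σ²_T = Σσ²ᵢ + 2·Σσ_ij = 5.4777 + 2 × 1.7411 = 8.9599
α = (3/2)·(1 − 5.4777/8.9599) = 0.583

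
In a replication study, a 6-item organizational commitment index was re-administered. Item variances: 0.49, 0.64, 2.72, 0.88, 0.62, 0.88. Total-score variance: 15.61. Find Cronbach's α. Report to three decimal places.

Σσᵢ² = 0.49 + 0.64 + 2.72 + 0.88 + 0.62 + 0.88 = 6.23
α = (k/(k−1))·(1 − Σσᵢ²/σ²_total) = (6/5)·(1 − 6.23/15.61) = 0.721

Cronbach's α = 0.721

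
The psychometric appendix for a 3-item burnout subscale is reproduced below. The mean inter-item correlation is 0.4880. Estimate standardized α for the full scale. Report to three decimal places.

α = 0.741

Standardized α = k·r̄ / (1 + (k−1)·r̄) = 3 × 0.4880 / (1 + 2 × 0.4880)
  = 1.4640 / 1.9760 = 0.741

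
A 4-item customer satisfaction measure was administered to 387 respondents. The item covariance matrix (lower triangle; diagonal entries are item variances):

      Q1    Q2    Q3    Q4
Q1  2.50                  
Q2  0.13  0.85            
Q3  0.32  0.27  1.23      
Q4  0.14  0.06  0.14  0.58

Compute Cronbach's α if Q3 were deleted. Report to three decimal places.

Cronbach's α = 0.216

Remaining items: Q1, Q2, Q4 (k = 3).
Σσᵢ² = 2.50 + 0.85 + 0.58 = 3.93
σ²_total = 3.93 + 2 × 0.33 = 4.59
α (item deleted) = (3/2)·(1 − 3.93/4.59) = 0.216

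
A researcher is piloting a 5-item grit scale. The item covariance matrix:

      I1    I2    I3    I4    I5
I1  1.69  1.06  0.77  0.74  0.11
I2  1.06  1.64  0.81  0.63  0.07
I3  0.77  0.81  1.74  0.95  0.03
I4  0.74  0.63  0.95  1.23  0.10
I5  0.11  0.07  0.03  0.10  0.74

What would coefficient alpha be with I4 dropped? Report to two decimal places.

Remaining items: I1, I2, I3, I5 (k = 4).
Σσ²ᵢ = 1.69 + 1.64 + 1.74 + 0.74 = 5.81
Var(T) = 5.81 + 2 × 2.85 = 11.51
α (item deleted) = (4/3)·(1 − 5.81/11.51) = 0.66

α = 0.66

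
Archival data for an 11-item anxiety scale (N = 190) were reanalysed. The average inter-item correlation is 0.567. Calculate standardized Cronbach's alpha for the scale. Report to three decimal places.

Standardized α = k·r̄ / (1 + (k−1)·r̄) = 11 × 0.567 / (1 + 10 × 0.567)
  = 6.2370 / 6.6700 = 0.935

α = 0.935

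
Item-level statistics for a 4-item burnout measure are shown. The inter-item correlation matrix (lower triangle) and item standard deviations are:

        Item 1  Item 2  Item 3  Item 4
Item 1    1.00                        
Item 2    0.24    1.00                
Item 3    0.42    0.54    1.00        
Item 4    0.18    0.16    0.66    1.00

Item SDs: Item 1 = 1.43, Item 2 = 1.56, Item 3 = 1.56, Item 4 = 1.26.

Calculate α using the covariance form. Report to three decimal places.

Σσ²ᵢ = 1.43² + 1.56² + 1.56² + 1.26² = 8.4997
Covariances σ_ij = r_ij · s_i · s_j:
  σ(Item 1,Item 2) = 0.24 × 1.43 × 1.56 = 0.5354
  σ(Item 1,Item 3) = 0.42 × 1.43 × 1.56 = 0.9369
  σ(Item 1,Item 4) = 0.18 × 1.43 × 1.26 = 0.3243
  σ(Item 2,Item 3) = 0.54 × 1.56 × 1.56 = 1.3141
  σ(Item 2,Item 4) = 0.16 × 1.56 × 1.26 = 0.3145
  σ(Item 3,Item 4) = 0.66 × 1.56 × 1.26 = 1.2973
σ²_T = Σσ²ᵢ + 2·Σσ_ij = 8.4997 + 2 × 4.7225 = 17.9447
α = (4/3)·(1 − 8.4997/17.9447) = 0.702

α = 0.702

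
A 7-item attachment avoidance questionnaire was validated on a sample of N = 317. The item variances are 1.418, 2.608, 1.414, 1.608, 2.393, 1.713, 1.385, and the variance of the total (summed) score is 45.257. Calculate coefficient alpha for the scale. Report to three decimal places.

α = 0.843

Σσᵢ² = 1.418 + 2.608 + 1.414 + 1.608 + 2.393 + 1.713 + 1.385 = 12.539
α = (k/(k−1))·(1 − Σσᵢ²/total variance) = (7/6)·(1 − 12.539/45.257) = 0.843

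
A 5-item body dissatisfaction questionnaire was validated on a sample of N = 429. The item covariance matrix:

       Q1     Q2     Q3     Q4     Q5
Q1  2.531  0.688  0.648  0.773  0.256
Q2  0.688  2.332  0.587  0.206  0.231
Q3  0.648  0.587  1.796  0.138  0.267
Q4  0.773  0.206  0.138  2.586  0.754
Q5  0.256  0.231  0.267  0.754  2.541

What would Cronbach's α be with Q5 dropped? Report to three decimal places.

Cronbach's α = 0.529

Remaining items: Q1, Q2, Q3, Q4 (k = 4).
sum of item variances = 2.531 + 2.332 + 1.796 + 2.586 = 9.245
Var(T) = 9.245 + 2 × 3.040 = 15.325
α (item deleted) = (4/3)·(1 − 9.245/15.325) = 0.529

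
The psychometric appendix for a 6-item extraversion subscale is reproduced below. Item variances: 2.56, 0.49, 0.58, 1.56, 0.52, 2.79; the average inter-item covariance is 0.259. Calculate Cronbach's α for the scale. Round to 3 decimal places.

sum of item variances = 2.56 + 0.49 + 0.58 + 1.56 + 0.52 + 2.79 = 8.50
Sum of the 15 distinct covariances = 15 × 0.259 = 3.885
σ²_T = sum of item variances + 2·Σcov = 8.50 + 2 × 3.885 = 16.270
α = (6/5)·(1 − 8.50/16.270) = 0.573

α = 0.573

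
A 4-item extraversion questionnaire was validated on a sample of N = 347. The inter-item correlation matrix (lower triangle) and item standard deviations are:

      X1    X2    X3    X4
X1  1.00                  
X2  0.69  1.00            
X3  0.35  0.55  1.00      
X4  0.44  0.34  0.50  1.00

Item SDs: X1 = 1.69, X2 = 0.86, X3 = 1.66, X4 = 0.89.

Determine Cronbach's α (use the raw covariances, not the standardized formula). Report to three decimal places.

Σσ²ᵢ = 1.69² + 0.86² + 1.66² + 0.89² = 7.1434
Covariances σ_ij = r_ij · s_i · s_j:
  σ(X1,X2) = 0.69 × 1.69 × 0.86 = 1.0028
  σ(X1,X3) = 0.35 × 1.69 × 1.66 = 0.9819
  σ(X1,X4) = 0.44 × 1.69 × 0.89 = 0.6618
  σ(X2,X3) = 0.55 × 0.86 × 1.66 = 0.7852
  σ(X2,X4) = 0.34 × 0.86 × 0.89 = 0.2602
  σ(X3,X4) = 0.50 × 1.66 × 0.89 = 0.7387
σ²_T = Σσ²ᵢ + 2·Σσ_ij = 7.1434 + 2 × 4.4306 = 16.0046
α = (4/3)·(1 − 7.1434/16.0046) = 0.738

α = 0.738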